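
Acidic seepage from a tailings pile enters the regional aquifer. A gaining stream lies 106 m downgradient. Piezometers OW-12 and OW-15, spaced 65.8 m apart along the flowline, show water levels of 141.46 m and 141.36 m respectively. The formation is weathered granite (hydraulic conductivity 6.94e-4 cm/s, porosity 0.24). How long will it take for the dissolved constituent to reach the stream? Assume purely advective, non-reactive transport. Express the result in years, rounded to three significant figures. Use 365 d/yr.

76.5 years

Hydraulic gradient i = (141.46 − 141.36) / 65.8 = 0.10 / 65.8 = 0.001520
K = 6.94e-4 cm/s × 864 = 0.5996 m/d
q = Ki = 0.5996 × 0.001520 = 9.113e-4 m/d
Seepage velocity v = q / n = 9.113e-4 / 0.24 = 0.003797 m/d
t = L / v = 106 / 0.003797 = 27920 d
   = 27920 / 365 = 76.5 yr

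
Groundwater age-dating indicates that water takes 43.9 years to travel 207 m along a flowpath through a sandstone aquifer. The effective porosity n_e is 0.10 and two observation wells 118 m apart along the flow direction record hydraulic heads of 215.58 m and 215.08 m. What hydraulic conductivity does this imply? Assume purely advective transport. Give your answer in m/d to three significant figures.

0.305 m/d

Hydraulic gradient i = (215.58 − 215.08) / 118 = 0.50 / 118 = 0.004237
t = 43.9 years = 16020 d
v = L / t = 207 / 16020 = 0.01292 m/d
K = v · n / i = 0.01292 × 0.10 / 0.004237 = 0.305 m/d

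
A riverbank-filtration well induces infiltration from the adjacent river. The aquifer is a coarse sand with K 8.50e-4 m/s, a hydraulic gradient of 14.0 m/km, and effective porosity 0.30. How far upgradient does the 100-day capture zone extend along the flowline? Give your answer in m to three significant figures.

343 m

K = 8.50e-4 m/s × 86400 s/d = 73.44 m/d
Darcy flux q = K·i = 73.44 × 0.014 = 1.028 m/d
Seepage velocity v = q / n = 1.028 / 0.30 = 3.427 m/d
L = v × T = 3.427 × 100 = 342.7 m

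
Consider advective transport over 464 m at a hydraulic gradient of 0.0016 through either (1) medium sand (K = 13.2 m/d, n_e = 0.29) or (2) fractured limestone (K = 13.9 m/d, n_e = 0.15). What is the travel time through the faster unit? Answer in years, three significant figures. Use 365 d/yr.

8.57 years

Unit 1 (medium sand): v = 13.2×0.0016/0.29 = 0.07283 m/d, t = 464/0.07283 = 6371 d
Unit 2 (fractured limestone): v = 13.9×0.0016/0.15 = 0.1483 m/d, t = 464/0.1483 = 3129 d
Faster: 3129 d / 365 = 8.57 yr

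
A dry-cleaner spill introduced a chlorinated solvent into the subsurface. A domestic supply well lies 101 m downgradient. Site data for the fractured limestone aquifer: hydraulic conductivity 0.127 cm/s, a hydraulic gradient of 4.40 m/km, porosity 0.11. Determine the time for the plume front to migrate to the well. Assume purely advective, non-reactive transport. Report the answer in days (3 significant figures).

23.0 days

K = 0.127 cm/s × 864 = 109.7 m/d
Specific discharge q = 109.7 × 0.0044 = 0.4828 m/d
v = Ki/n = 109.7·0.0044/0.11 = 4.389 m/d
t = L / v = 101 / 4.389 = 23.01 d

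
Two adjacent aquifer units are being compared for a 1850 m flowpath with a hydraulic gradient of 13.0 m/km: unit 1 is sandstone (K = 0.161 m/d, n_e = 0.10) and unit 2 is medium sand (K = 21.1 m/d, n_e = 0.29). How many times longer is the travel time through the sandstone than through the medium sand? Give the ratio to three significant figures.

45.2

Unit 1 (sandstone): v = 0.161×0.013/0.10 = 0.02093 m/d, t = 1850/0.02093 = 88390 d
Unit 2 (medium sand): v = 21.1×0.013/0.29 = 0.9459 m/d, t = 1850/0.9459 = 1956 d
t(sandstone) / t(medium sand) = 88390/1956 = 45.2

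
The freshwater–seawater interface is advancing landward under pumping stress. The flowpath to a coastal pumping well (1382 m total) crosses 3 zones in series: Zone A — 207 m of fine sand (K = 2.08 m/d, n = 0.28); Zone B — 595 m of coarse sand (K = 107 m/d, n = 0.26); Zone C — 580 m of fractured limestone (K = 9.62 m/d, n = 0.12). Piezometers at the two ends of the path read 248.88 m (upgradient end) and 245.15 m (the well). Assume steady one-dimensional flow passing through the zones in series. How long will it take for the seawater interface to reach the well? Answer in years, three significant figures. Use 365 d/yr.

Total head drop ΔH = 248.88 − 245.15 = 3.73 m
Steady 1-D flow in series ⇒ the Darcy flux q is identical in every zone and the zone head losses add (resistances L/K in series).
Σ(L/K) = 207/2.08 + 595/107 + 580/9.62 = 99.52 + 5.561 + 60.29 = 165.4 d
q = ΔH / Σ(L/K) = 3.73 / 165.4 = 0.02256 m/d (same in every zone)
Zone A: v = q/n = 0.02256/0.28 = 0.08055 m/d → t_A = 207/0.08055 = 2570 d
Zone B: v = q/n = 0.02256/0.26 = 0.08675 m/d → t_B = 595/0.08675 = 6859 d
Zone C: v = q/n = 0.02256/0.12 = 0.1880 m/d → t_C = 580/0.1880 = 3086 d
Total t = 2570 + 6859 + 3086 = 12510 d
   = 12510 / 365 = 34.3 yr

34.3 years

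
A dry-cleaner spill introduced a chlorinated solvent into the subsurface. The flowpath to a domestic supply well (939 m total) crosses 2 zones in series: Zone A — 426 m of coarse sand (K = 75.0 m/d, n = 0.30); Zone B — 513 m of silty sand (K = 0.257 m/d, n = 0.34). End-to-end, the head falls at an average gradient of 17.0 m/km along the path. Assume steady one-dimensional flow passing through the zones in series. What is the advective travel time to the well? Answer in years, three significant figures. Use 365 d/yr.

For zones in series the flux q is common to all zones; the equivalent conductivity is the harmonic (thickness-weighted) mean, K_eq = L_total / Σ(L_j/K_j).
Σ(L/K) = 426/75.0 + 513/0.257 = 5.680 + 1996 = 2002 d
K_eq = L_total / Σ(L/K) = 939 / 2002 = 0.4691 m/d
q = K_eq · i = 0.4691 × 0.017 = 0.007974 m/d (same in every zone)
Zone A: v = q/n = 0.007974/0.30 = 0.02658 m/d → t_A = 426/0.02658 = 16030 d
Zone B: v = q/n = 0.007974/0.34 = 0.02345 m/d → t_B = 513/0.02345 = 21870 d
Total t = 16030 + 21870 = 37900 d
   = 37900 / 365 = 104 yr

104 years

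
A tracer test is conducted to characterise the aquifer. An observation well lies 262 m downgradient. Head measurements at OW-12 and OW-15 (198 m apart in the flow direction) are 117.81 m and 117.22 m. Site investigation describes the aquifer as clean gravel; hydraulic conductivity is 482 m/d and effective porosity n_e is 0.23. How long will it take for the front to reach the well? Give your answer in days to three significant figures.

Hydraulic gradient i = (117.81 − 117.22) / 198 = 0.59 / 198 = 0.002980
Darcy flux q = K·i = 482 × 0.002980 = 1.436 m/d
v = Ki/n = 482·0.002980/0.23 = 6.245 m/d
t = L / v = 262 / 6.245 = 41.96 d

42.0 days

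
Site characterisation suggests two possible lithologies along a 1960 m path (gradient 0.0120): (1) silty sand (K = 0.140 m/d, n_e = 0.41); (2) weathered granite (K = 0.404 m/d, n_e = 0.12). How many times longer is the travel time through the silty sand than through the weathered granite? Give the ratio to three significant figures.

9.86

Unit 1 (silty sand): v = 0.140×0.012/0.41 = 0.004098 m/d, t = 1960/0.004098 = 478300 d
Unit 2 (weathered granite): v = 0.404×0.012/0.12 = 0.04040 m/d, t = 1960/0.04040 = 48510 d
t(silty sand) / t(weathered granite) = 478300/48510 = 9.86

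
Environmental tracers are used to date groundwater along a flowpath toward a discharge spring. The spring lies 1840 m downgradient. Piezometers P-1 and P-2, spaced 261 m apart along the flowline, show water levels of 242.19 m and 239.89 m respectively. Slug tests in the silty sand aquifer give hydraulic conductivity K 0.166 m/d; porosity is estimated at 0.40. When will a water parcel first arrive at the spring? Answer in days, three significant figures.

503000 days

Hydraulic gradient i = (242.19 − 239.89) / 261 = 2.30 / 261 = 0.008812
Darcy flux q = K·i = 0.166 × 0.008812 = 0.001463 m/d
v = Ki/n = 0.166·0.008812/0.40 = 0.003657 m/d
t = L / v = 1840 / 0.003657 = 503100 d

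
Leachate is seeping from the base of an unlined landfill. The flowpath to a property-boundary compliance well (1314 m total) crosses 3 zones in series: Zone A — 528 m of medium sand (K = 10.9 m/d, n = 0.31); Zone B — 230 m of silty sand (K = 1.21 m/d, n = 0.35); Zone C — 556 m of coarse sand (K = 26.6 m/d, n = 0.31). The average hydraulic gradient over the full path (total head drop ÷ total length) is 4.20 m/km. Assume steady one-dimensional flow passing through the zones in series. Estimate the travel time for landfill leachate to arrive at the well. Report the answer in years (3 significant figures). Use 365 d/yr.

53.6 years

Steady 1-D flow in series ⇒ the Darcy flux q is identical in every zone and the zone head losses add (resistances L/K in series).
Σ(L/K) = 528/10.9 + 230/1.21 + 556/26.6 = 48.44 + 190.1 + 20.90 = 259.4 d
K_eq = L_total / Σ(L/K) = 1314 / 259.4 = 5.065 m/d
q = K_eq · i = 5.065 × 0.0042 = 0.02127 m/d (same in every zone)
Zone A: v = q/n = 0.02127/0.31 = 0.06862 m/d → t_A = 528/0.06862 = 7694 d
Zone B: v = q/n = 0.02127/0.35 = 0.06078 m/d → t_B = 230/0.06078 = 3784 d
Zone C: v = q/n = 0.02127/0.31 = 0.06862 m/d → t_C = 556/0.06862 = 8102 d
Total t = 7694 + 3784 + 8102 = 19580 d
   = 19580 / 365 = 53.6 yr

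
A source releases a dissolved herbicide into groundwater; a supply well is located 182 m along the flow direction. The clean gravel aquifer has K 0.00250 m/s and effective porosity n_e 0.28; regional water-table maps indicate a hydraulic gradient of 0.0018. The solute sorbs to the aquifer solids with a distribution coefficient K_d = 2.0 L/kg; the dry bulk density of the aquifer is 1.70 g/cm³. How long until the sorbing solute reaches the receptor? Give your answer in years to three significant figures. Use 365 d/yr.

4.72 years

K = 0.00250 m/s × 86400 s/d = 216.0 m/d
Darcy flux q = K·i = 216.0 × 0.0018 = 0.3888 m/d
Average linear velocity = 0.3888 / 0.28 = 1.389 m/d
Retardation R = 1 + ρ_b·K_d/n = 1 + 1.70×2.0/0.28 = 13.14
Contaminant velocity v_c = v/R = 1.389/13.14 = 0.1057 m/d
t = L/v_c = 182/0.1057 = 1723 d
   = 1723/365 = 4.72 yr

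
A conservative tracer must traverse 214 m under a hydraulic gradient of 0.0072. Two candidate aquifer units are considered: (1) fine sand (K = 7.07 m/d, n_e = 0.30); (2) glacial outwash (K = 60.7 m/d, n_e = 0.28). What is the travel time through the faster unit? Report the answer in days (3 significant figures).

Unit 1 (fine sand): v = 7.07×0.0072/0.30 = 0.1697 m/d, t = 214/0.1697 = 1261 d
Unit 2 (glacial outwash): v = 60.7×0.0072/0.28 = 1.561 m/d, t = 214/1.561 = 137.1 d
Faster unit: t = 137 d

137 days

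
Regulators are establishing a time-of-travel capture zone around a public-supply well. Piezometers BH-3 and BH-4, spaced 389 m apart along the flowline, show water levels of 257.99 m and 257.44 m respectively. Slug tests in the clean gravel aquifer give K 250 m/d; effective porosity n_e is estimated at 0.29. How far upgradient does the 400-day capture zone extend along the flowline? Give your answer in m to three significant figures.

Hydraulic gradient i = (257.99 − 257.44) / 389 = 0.55 / 389 = 0.001414
q = Ki = 250 × 0.001414 = 0.3535 m/d
Seepage velocity v = q / n = 0.3535 / 0.29 = 1.219 m/d
L = v × T = 1.219 × 400 = 487.5 m

488 m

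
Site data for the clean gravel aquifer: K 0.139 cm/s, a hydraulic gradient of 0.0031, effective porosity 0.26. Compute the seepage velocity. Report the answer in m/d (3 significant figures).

1.43 m/d

K = 0.139 cm/s × 864 = 120.1 m/d
q = Ki = 120.1 × 0.0031 = 0.3723 m/d
v_s = q/n_e = 0.3723/0.26 = 1.432 m/d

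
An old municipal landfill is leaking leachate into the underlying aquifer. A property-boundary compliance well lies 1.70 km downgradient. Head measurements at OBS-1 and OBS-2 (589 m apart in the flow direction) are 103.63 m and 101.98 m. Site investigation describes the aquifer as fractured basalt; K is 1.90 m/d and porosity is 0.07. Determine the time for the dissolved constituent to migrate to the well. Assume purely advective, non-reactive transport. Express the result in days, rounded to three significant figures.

22400 days

Hydraulic gradient i = (103.63 − 101.98) / 589 = 1.65 / 589 = 0.002801
Specific discharge q = 1.90 × 0.002801 = 0.005323 m/d
v_s = q/n_e = 0.005323/0.07 = 0.07604 m/d
L = 1.70 km = 1700 m
t = L / v = 1700 / 0.07604 = 22360 d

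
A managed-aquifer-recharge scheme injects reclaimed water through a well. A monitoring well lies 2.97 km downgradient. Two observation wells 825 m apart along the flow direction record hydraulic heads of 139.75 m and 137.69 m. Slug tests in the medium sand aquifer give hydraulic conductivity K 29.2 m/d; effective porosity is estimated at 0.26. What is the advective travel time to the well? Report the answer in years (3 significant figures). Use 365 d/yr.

Hydraulic gradient i = (139.75 − 137.69) / 825 = 2.06 / 825 = 0.002497
Specific discharge q = 29.2 × 0.002497 = 0.07291 m/d
v_s = q/n_e = 0.07291/0.26 = 0.2804 m/d
L = 2.97 km = 2970 m
t = L / v = 2970 / 0.2804 = 10590 d
   = 10590 / 365 = 29.0 yr

29.0 years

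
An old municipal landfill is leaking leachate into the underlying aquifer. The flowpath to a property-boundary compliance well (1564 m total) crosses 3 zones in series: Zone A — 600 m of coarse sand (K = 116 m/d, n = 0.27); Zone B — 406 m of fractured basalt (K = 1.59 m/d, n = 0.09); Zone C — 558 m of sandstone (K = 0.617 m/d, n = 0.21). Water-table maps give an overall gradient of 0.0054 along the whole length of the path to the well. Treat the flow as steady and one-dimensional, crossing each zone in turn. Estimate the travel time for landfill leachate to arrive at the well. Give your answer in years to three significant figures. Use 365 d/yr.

Steady 1-D flow in series ⇒ the Darcy flux q is identical in every zone and the zone head losses add (resistances L/K in series).
Σ(L/K) = 600/116 + 406/1.59 + 558/0.617 = 5.172 + 255.3 + 904.4 = 1165 d
K_eq = L_total / Σ(L/K) = 1564 / 1165 = 1.343 m/d
q = K_eq · i = 1.343 × 0.0054 = 0.007250 m/d (same in every zone)
Zone A: v = q/n = 0.007250/0.27 = 0.02685 m/d → t_A = 600/0.02685 = 22340 d
Zone B: v = q/n = 0.007250/0.09 = 0.08056 m/d → t_B = 406/0.08056 = 5040 d
Zone C: v = q/n = 0.007250/0.21 = 0.03452 m/d → t_C = 558/0.03452 = 16160 d
Total t = 22340 + 5040 + 16160 = 43550 d
   = 43550 / 365 = 119 yr

119 years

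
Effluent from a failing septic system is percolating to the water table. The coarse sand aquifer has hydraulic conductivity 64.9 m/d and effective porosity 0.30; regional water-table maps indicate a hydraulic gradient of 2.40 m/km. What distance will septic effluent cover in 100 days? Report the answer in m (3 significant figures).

Specific discharge q = 64.9 × 0.0024 = 0.1558 m/d
Seepage velocity v = q / n = 0.1558 / 0.30 = 0.5192 m/d
L = v × T = 0.5192 × 100 = 51.92 m

51.9 m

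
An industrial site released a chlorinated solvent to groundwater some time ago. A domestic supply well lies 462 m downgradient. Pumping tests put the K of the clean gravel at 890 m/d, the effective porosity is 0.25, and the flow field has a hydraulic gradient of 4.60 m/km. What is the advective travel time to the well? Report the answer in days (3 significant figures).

q = Ki = 890 × 0.0046 = 4.094 m/d
v_s = q/n_e = 4.094/0.25 = 16.38 m/d
t = L / v = 462 / 16.38 = 28.21 d

28.2 days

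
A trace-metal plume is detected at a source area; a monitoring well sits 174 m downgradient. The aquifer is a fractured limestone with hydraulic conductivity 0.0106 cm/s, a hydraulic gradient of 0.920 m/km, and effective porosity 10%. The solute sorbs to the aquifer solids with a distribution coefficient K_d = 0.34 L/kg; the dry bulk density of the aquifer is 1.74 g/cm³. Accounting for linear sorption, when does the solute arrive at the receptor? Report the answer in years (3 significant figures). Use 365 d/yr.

K = 0.0106 cm/s × 864 = 9.158 m/d
Darcy flux q = K·i = 9.158 × 9.2e-4 = 0.008426 m/d
Average linear velocity = 0.008426 / 0.10 = 0.08426 m/d
Retardation R = 1 + ρ_b·K_d/n = 1 + 1.74×0.34/0.10 = 6.916
Contaminant velocity v_c = v/R = 0.08426/6.916 = 0.01218 m/d
t = L/v_c = 174/0.01218 = 14280 d
   = 14280/365 = 39.1 yr

39.1 years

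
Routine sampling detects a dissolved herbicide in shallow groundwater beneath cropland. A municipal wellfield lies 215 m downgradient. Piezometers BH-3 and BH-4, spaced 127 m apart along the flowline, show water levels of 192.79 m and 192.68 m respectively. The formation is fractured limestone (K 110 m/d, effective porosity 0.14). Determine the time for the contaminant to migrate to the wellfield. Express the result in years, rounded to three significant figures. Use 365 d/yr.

0.866 years

Hydraulic gradient i = (192.79 − 192.68) / 127 = 0.11 / 127 = 8.661e-4
Specific discharge q = 110 × 8.661e-4 = 0.09528 m/d
Average linear velocity = 0.09528 / 0.14 = 0.6805 m/d
t = L / v = 215 / 0.6805 = 315.9 d
   = 315.9 / 365 = 0.866 yr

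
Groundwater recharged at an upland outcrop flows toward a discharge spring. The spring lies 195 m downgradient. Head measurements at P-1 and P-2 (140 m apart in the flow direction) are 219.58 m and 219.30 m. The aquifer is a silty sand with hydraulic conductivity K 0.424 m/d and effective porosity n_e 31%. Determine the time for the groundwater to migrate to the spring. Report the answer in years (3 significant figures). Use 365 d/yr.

195 years

Hydraulic gradient i = (219.58 − 219.30) / 140 = 0.28 / 140 = 0.002000
q = Ki = 0.424 × 0.002000 = 8.480e-4 m/d
Seepage velocity v = q / n = 8.480e-4 / 0.31 = 0.002735 m/d
t = L / v = 195 / 0.002735 = 71290 d
   = 71290 / 365 = 195 yr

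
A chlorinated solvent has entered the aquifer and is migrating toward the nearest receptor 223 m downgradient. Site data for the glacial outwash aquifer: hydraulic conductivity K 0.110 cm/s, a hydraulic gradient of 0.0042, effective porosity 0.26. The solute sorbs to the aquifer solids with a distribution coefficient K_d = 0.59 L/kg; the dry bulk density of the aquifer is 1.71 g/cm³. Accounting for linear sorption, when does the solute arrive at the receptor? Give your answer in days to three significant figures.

709 days

K = 0.110 cm/s × 864 = 95.04 m/d
Specific discharge q = 95.04 × 0.0042 = 0.3992 m/d
Average linear velocity = 0.3992 / 0.26 = 1.535 m/d
Retardation R = 1 + ρ_b·K_d/n = 1 + 1.71×0.59/0.26 = 4.880
Contaminant velocity v_c = v/R = 1.535/4.880 = 0.3146 m/d
t = L/v_c = 223/0.3146 = 708.9 d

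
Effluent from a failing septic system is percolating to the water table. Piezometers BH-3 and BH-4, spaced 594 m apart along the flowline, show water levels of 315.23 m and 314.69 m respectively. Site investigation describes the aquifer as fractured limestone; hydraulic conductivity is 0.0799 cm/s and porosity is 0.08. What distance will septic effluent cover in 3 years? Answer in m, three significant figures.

Hydraulic gradient i = (315.23 − 314.69) / 594 = 0.54 / 594 = 9.091e-4
K = 0.0799 cm/s × 864 = 69.03 m/d
q = Ki = 69.03 × 9.091e-4 = 0.06276 m/d
Average linear velocity = 0.06276 / 0.08 = 0.7845 m/d
T = 3 yr × 365 = 1095 d
L = v × T = 0.7845 × 1095 = 859.0 m

859 m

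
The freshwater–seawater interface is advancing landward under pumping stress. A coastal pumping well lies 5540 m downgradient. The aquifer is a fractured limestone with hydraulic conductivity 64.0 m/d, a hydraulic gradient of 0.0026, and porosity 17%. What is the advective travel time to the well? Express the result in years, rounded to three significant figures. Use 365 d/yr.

15.5 years

q = Ki = 64.0 × 0.0026 = 0.1664 m/d
Average linear velocity = 0.1664 / 0.17 = 0.9788 m/d
t = L / v = 5540 / 0.9788 = 5660 d
   = 5660 / 365 = 15.5 yr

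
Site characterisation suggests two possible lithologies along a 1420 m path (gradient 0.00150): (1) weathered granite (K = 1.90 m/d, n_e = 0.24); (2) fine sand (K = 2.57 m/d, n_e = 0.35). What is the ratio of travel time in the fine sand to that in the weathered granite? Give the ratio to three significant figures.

1.08

Unit 1 (weathered granite): v = 1.90×0.0015/0.24 = 0.01188 m/d, t = 1420/0.01188 = 119600 d
Unit 2 (fine sand): v = 2.57×0.0015/0.35 = 0.01101 m/d, t = 1420/0.01101 = 128900 d
t(fine sand) / t(weathered granite) = 128900/119600 = 1.08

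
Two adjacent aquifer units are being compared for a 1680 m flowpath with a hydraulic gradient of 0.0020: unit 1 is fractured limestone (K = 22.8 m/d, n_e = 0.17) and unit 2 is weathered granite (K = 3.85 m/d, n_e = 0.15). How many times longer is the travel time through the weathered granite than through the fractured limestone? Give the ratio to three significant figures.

5.23

Unit 1 (fractured limestone): v = 22.8×0.0020/0.17 = 0.2682 m/d, t = 1680/0.2682 = 6263 d
Unit 2 (weathered granite): v = 3.85×0.0020/0.15 = 0.05133 m/d, t = 1680/0.05133 = 32730 d
t(weathered granite) / t(fractured limestone) = 32730/6263 = 5.23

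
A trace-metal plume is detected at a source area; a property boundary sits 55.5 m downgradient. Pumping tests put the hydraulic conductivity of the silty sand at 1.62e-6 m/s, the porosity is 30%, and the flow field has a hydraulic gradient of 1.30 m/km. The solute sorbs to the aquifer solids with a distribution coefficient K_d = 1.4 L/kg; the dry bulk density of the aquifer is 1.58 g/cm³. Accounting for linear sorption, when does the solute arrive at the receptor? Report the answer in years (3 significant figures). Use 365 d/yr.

K = 1.62e-6 m/s × 86400 s/d = 0.1400 m/d
Specific discharge q = 0.1400 × 0.0013 = 1.820e-4 m/d
v = Ki/n = 0.1400·0.0013/0.30 = 6.065e-4 m/d
Retardation R = 1 + ρ_b·K_d/n = 1 + 1.58×1.4/0.30 = 8.373
Contaminant velocity v_c = v/R = 6.065e-4/8.373 = 7.244e-5 m/d
t = L/v_c = 55.5/7.244e-5 = 766200 d
   = 766200/365 = 2100 yr

2100 years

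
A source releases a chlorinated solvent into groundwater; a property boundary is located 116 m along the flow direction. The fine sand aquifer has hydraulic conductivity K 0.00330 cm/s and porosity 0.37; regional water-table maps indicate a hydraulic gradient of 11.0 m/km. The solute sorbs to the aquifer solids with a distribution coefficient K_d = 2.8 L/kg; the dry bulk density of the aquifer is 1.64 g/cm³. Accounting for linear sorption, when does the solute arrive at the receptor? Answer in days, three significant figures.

K = 0.00330 cm/s × 864 = 2.851 m/d
q = Ki = 2.851 × 0.011 = 0.03136 m/d
Average linear velocity = 0.03136 / 0.37 = 0.08477 m/d
Retardation R = 1 + ρ_b·K_d/n = 1 + 1.64×2.8/0.37 = 13.41
Contaminant velocity v_c = v/R = 0.08477/13.41 = 0.006321 m/d
t = L/v_c = 116/0.006321 = 18350 d

18400 days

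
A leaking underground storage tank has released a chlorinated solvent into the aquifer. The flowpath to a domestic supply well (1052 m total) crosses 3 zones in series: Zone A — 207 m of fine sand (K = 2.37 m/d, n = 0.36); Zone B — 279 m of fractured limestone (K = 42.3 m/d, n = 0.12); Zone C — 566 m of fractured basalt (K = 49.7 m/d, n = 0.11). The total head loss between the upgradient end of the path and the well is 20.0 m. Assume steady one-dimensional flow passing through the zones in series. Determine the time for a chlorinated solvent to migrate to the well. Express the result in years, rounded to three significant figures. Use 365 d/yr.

Continuity: the same q passes through each zone, so ΔH = q·Σ(L_j/K_j) — the zones act as resistances in series.
Σ(L/K) = 207/2.37 + 279/42.3 + 566/49.7 = 87.34 + 6.596 + 11.39 = 105.3 d
q = ΔH / Σ(L/K) = 20.0 / 105.3 = 0.1899 m/d (same in every zone)
Zone A: v = q/n = 0.1899/0.36 = 0.5275 m/d → t_A = 207/0.5275 = 392.4 d
Zone B: v = q/n = 0.1899/0.12 = 1.582 m/d → t_B = 279/1.582 = 176.3 d
Zone C: v = q/n = 0.1899/0.11 = 1.726 m/d → t_C = 566/1.726 = 327.9 d
Total t = 392.4 + 176.3 + 327.9 = 896.6 d
   = 896.6 / 365 = 2.46 yr

2.46 years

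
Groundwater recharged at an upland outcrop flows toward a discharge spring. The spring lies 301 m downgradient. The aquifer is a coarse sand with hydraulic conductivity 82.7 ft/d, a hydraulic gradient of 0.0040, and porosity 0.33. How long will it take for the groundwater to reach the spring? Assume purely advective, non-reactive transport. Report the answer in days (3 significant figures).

K = 82.7 ft/d × 0.3048 = 25.21 m/d
Darcy flux q = K·i = 25.21 × 0.0040 = 0.1008 m/d
Average linear velocity = 0.1008 / 0.33 = 0.3055 m/d
t = L / v = 301 / 0.3055 = 985.1 d

985 days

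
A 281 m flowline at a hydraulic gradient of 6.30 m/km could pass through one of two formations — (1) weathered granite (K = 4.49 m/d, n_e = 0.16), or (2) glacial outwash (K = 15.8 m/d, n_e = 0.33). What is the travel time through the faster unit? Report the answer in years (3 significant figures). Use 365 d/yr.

Unit 1 (weathered granite): v = 4.49×0.0063/0.16 = 0.1768 m/d, t = 281/0.1768 = 1589 d
Unit 2 (glacial outwash): v = 15.8×0.0063/0.33 = 0.3016 m/d, t = 281/0.3016 = 931.6 d
Faster: 931.6 d / 365 = 2.55 yr

2.55 years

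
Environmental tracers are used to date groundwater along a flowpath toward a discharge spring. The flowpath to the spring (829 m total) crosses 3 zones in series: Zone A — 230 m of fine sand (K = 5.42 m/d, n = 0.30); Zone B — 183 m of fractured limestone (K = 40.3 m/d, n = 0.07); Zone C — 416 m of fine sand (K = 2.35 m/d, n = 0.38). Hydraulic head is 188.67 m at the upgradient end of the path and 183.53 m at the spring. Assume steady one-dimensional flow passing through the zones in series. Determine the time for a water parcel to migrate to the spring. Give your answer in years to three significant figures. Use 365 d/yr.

Total head drop ΔH = 188.67 − 183.53 = 5.14 m
Steady 1-D flow in series ⇒ the Darcy flux q is identical in every zone and the zone head losses add (resistances L/K in series).
Σ(L/K) = 230/5.42 + 183/40.3 + 416/2.35 = 42.44 + 4.541 + 177.0 = 224.0 d
q = ΔH / Σ(L/K) = 5.14 / 224.0 = 0.02295 m/d (same in every zone)
Zone A: v = q/n = 0.02295/0.30 = 0.07649 m/d → t_A = 230/0.07649 = 3007 d
Zone B: v = q/n = 0.02295/0.07 = 0.3278 m/d → t_B = 183/0.3278 = 558.3 d
Zone C: v = q/n = 0.02295/0.38 = 0.06039 m/d → t_C = 416/0.06039 = 6889 d
Total t = 3007 + 558.3 + 6889 = 10450 d
   = 10450 / 365 = 28.6 yr

28.6 years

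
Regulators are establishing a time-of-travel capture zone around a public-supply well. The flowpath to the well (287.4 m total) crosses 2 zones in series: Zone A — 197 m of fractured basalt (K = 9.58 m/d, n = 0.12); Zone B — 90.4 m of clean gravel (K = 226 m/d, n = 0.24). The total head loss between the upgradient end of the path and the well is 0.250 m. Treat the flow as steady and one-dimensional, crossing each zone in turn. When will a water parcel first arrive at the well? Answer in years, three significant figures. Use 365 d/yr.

Steady 1-D flow in series ⇒ the Darcy flux q is identical in every zone and the zone head losses add (resistances L/K in series).
Σ(L/K) = 197/9.58 + 90.4/226 = 20.56 + 0.4000 = 20.96 d
q = ΔH / Σ(L/K) = 0.250 / 20.96 = 0.01193 m/d (same in every zone)
Zone A: v = q/n = 0.01193/0.12 = 0.09938 m/d → t_A = 197/0.09938 = 1982 d
Zone B: v = q/n = 0.01193/0.24 = 0.04969 m/d → t_B = 90.4/0.04969 = 1819 d
Total t = 1982 + 1819 = 3802 d
   = 3802 / 365 = 10.4 yr

10.4 years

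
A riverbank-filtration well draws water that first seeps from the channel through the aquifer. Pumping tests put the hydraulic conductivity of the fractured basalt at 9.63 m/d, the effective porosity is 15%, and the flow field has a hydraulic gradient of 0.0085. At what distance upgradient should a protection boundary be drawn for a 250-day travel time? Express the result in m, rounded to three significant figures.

Specific discharge q = 9.63 × 0.0085 = 0.08186 m/d
v = Ki/n = 9.63·0.0085/0.15 = 0.5457 m/d
L = v × T = 0.5457 × 250 = 136.4 m

136 m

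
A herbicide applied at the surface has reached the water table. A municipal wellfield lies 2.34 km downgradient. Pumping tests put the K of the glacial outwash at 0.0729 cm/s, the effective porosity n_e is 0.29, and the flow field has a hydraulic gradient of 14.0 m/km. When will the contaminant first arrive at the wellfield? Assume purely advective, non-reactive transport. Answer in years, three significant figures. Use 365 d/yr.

K = 0.0729 cm/s × 864 = 62.99 m/d
Darcy flux q = K·i = 62.99 × 0.014 = 0.8818 m/d
v_s = q/n_e = 0.8818/0.29 = 3.041 m/d
L = 2.34 km = 2340 m
t = L / v = 2340 / 3.041 = 769.6 d
   = 769.6 / 365 = 2.11 yr

2.11 years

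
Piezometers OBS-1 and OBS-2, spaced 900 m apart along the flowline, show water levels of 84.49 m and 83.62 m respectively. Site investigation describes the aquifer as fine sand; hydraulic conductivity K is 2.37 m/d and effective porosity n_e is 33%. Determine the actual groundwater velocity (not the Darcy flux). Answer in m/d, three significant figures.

Hydraulic gradient i = (84.49 − 83.62) / 900 = 0.87 / 900 = 9.667e-4
q = Ki = 2.37 × 9.667e-4 = 0.002291 m/d
Average linear velocity = 0.002291 / 0.33 = 0.006942 m/d

0.00694 m/d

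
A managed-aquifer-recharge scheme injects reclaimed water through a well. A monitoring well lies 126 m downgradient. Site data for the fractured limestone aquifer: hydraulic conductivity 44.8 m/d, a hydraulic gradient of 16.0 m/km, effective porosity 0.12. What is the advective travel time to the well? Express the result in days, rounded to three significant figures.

21.1 days

Darcy flux q = K·i = 44.8 × 0.016 = 0.7168 m/d
Seepage velocity v = q / n = 0.7168 / 0.12 = 5.973 m/d
t = L / v = 126 / 5.973 = 21.09 d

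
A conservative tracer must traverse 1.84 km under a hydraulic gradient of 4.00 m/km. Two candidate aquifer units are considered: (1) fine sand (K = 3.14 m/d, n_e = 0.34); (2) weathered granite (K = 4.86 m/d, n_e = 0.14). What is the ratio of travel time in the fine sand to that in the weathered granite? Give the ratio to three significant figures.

Unit 1 (fine sand): v = 3.14×0.0040/0.34 = 0.03694 m/d, t = 1840/0.03694 = 49810 d
Unit 2 (weathered granite): v = 4.86×0.0040/0.14 = 0.1389 m/d, t = 1840/0.1389 = 13250 d
t(fine sand) / t(weathered granite) = 49810/13250 = 3.76

3.76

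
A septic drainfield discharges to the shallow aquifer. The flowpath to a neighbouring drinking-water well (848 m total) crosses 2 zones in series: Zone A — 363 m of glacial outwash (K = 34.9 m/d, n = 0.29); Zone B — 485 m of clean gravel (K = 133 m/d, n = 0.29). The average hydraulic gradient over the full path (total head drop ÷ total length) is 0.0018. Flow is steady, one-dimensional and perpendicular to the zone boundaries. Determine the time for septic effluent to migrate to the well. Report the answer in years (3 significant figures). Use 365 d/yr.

6.20 years

Steady 1-D flow in series ⇒ the Darcy flux q is identical in every zone and the zone head losses add (resistances L/K in series).
Σ(L/K) = 363/34.9 + 485/133 = 10.40 + 3.647 = 14.05 d
K_eq = L_total / Σ(L/K) = 848 / 14.05 = 60.37 m/d
q = K_eq · i = 60.37 × 0.0018 = 0.1087 m/d (same in every zone)
Zone A: v = q/n = 0.1087/0.29 = 0.3747 m/d → t_A = 363/0.3747 = 968.8 d
Zone B: v = q/n = 0.1087/0.29 = 0.3747 m/d → t_B = 485/0.3747 = 1294 d
Total t = 968.8 + 1294 = 2263 d
   = 2263 / 365 = 6.20 yr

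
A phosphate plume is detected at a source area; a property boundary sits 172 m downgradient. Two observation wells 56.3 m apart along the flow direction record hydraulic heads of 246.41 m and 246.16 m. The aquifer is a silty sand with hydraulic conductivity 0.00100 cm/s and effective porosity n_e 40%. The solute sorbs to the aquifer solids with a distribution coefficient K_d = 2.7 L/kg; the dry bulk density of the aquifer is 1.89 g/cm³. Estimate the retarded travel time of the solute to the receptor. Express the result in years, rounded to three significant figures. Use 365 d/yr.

Hydraulic gradient i = (246.41 − 246.16) / 56.3 = 0.25 / 56.3 = 0.004440
K = 0.00100 cm/s × 864 = 0.8640 m/d
Darcy flux q = K·i = 0.8640 × 0.004440 = 0.003837 m/d
Seepage velocity v = q / n = 0.003837 / 0.40 = 0.009591 m/d
Retardation R = 1 + ρ_b·K_d/n = 1 + 1.89×2.7/0.40 = 13.76
Contaminant velocity v_c = v/R = 0.009591/13.76 = 6.972e-4 m/d
t = L/v_c = 172/6.972e-4 = 246700 d
   = 246700/365 = 676 yr

676 years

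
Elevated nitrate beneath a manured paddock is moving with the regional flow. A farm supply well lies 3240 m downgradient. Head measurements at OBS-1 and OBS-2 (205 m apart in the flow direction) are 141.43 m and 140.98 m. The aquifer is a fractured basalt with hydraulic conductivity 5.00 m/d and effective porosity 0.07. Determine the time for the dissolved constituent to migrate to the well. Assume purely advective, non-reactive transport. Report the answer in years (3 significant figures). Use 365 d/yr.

Hydraulic gradient i = (141.43 − 140.98) / 205 = 0.45 / 205 = 0.002195
Specific discharge q = 5.00 × 0.002195 = 0.01098 m/d
Average linear velocity = 0.01098 / 0.07 = 0.1568 m/d
t = L / v = 3240 / 0.1568 = 20660 d
   = 20660 / 365 = 56.6 yr

56.6 years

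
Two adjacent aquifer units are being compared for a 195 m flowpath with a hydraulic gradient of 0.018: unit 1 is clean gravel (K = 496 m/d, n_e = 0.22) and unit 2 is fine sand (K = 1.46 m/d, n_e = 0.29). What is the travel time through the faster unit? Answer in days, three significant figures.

Unit 1 (clean gravel): v = 496×0.018/0.22 = 40.58 m/d, t = 195/40.58 = 4.805 d
Unit 2 (fine sand): v = 1.46×0.018/0.29 = 0.09062 m/d, t = 195/0.09062 = 2152 d
Faster unit: t = 4.81 d

4.81 days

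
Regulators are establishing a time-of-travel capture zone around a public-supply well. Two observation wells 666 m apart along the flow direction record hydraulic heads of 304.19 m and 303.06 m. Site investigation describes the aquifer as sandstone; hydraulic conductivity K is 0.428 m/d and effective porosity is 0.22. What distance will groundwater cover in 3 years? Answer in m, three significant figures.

3.61 m

Hydraulic gradient i = (304.19 − 303.06) / 666 = 1.13 / 666 = 0.001697
Specific discharge q = 0.428 × 0.001697 = 7.262e-4 m/d
v_s = q/n_e = 7.262e-4/0.22 = 0.003301 m/d
T = 3 yr × 365 = 1095 d
L = v × T = 0.003301 × 1095 = 3.614 m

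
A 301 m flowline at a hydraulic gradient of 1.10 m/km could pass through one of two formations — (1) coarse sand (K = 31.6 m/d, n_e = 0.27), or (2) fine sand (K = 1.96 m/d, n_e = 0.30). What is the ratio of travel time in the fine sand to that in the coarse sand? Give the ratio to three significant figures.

Unit 1 (coarse sand): v = 31.6×0.0011/0.27 = 0.1287 m/d, t = 301/0.1287 = 2338 d
Unit 2 (fine sand): v = 1.96×0.0011/0.30 = 0.007187 m/d, t = 301/0.007187 = 41880 d
t(fine sand) / t(coarse sand) = 41880/2338 = 17.9

17.9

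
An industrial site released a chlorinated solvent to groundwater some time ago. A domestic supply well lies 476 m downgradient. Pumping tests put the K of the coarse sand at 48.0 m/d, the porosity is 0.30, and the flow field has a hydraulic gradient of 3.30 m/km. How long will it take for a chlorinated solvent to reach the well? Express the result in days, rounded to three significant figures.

902 days

Darcy flux q = K·i = 48.0 × 0.0033 = 0.1584 m/d
v = Ki/n = 48.0·0.0033/0.30 = 0.5280 m/d
t = L / v = 476 / 0.5280 = 901.5 d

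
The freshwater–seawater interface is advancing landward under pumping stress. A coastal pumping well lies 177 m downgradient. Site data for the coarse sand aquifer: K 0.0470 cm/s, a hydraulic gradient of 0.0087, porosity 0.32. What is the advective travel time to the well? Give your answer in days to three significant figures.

160 days

K = 0.0470 cm/s × 864 = 40.61 m/d
Specific discharge q = 40.61 × 0.0087 = 0.3533 m/d
v = Ki/n = 40.61·0.0087/0.32 = 1.104 m/d
t = L / v = 177 / 1.104 = 160.3 d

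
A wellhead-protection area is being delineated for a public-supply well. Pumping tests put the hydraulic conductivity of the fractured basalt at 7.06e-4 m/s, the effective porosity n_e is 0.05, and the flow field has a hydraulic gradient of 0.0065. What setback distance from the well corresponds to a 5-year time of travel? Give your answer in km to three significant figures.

K = 7.06e-4 m/s × 86400 s/d = 61.00 m/d
Darcy flux q = K·i = 61.00 × 0.0065 = 0.3965 m/d
v = Ki/n = 61.00·0.0065/0.05 = 7.930 m/d
T = 5 yr × 365 = 1825 d
L = v × T = 7.930 × 1825 = 14470 m
   = 14.5 km

14.5 km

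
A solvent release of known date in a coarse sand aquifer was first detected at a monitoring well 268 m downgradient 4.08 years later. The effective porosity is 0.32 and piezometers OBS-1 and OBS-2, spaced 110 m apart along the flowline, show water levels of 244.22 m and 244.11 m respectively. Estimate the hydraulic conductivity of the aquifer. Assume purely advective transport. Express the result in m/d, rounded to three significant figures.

57.6 m/d

Hydraulic gradient i = (244.22 − 244.11) / 110 = 0.11 / 110 = 0.001000
t = 4.08 years = 1489 d
v = L / t = 268 / 1489 = 0.1800 m/d
K = v · n / i = 0.1800 × 0.32 / 0.001000 = 57.6 m/d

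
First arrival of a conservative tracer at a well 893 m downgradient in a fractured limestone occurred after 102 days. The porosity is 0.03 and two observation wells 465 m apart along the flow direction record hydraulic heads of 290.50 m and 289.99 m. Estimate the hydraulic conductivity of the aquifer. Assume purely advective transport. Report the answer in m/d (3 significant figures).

Hydraulic gradient i = (290.50 − 289.99) / 465 = 0.51 / 465 = 0.001097
v = L / t = 893 / 102 = 8.755 m/d
K = v · n / i = 8.755 × 0.03 / 0.001097 = 239 m/d

239 m/d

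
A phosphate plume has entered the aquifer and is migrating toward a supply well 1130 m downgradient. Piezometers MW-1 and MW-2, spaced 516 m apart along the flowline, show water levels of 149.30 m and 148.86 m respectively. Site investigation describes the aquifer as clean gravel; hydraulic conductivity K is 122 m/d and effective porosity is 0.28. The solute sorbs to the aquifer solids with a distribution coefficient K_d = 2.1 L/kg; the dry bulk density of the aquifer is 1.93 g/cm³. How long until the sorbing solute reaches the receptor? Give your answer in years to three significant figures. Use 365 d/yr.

Hydraulic gradient i = (149.30 − 148.86) / 516 = 0.44 / 516 = 8.527e-4
Darcy flux q = K·i = 122 × 8.527e-4 = 0.1040 m/d
v_s = q/n_e = 0.1040/0.28 = 0.3715 m/d
Retardation R = 1 + ρ_b·K_d/n = 1 + 1.93×2.1/0.28 = 15.47
Contaminant velocity v_c = v/R = 0.3715/15.47 = 0.02401 m/d
t = L/v_c = 1130/0.02401 = 47070 d
   = 47070/365 = 129 yr

129 years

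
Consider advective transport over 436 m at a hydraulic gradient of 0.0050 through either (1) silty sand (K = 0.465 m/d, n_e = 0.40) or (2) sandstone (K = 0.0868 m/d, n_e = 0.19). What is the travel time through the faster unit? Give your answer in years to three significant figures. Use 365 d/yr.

Unit 1 (silty sand): v = 0.465×0.0050/0.40 = 0.005813 m/d, t = 436/0.005813 = 75010 d
Unit 2 (sandstone): v = 0.0868×0.0050/0.19 = 0.002284 m/d, t = 436/0.002284 = 190900 d
Faster: 75010 d / 365 = 206 yr

206 years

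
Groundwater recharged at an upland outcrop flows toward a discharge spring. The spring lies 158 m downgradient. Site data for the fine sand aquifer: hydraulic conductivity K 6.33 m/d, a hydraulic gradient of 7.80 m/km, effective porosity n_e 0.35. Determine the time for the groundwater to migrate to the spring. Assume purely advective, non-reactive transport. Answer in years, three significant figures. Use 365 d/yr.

3.07 years

Darcy flux q = K·i = 6.33 × 0.0078 = 0.04937 m/d
Average linear velocity = 0.04937 / 0.35 = 0.1411 m/d
t = L / v = 158 / 0.1411 = 1120 d
   = 1120 / 365 = 3.07 yr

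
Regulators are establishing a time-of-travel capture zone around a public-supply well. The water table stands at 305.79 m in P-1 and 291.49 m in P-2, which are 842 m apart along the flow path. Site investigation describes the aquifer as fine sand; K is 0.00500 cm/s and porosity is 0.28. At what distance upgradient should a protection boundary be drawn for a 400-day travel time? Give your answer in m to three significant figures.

105 m

Hydraulic gradient i = (305.79 − 291.49) / 842 = 14.30 / 842 = 0.01698
K = 0.00500 cm/s × 864 = 4.320 m/d
Specific discharge q = 4.320 × 0.01698 = 0.07337 m/d
v = Ki/n = 4.320·0.01698/0.28 = 0.2620 m/d
L = v × T = 0.2620 × 400 = 104.8 m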